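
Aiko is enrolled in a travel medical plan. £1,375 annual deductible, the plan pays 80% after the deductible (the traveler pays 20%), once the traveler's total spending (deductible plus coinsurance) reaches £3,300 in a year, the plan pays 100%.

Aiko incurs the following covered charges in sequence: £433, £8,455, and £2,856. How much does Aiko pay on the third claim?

Claim 1 — £433: entire amount goes to the deductible. Traveler owes £433 (running OOP £433).
Claim 2 — £8,455: deductible takes £942, £7,513 remains; coinsurance £7,513 × 20% = £1,502.60. Traveler owes £2,444.60 (running OOP £2,877.60).
Claim 3 — £2,856: deductible met; 20% of £2,856 = £571.20. That would push OOP to £3,448.80, over the £3,300 cap, so traveler pays £3,300 − £2,877.60 = £422.40.

£422.40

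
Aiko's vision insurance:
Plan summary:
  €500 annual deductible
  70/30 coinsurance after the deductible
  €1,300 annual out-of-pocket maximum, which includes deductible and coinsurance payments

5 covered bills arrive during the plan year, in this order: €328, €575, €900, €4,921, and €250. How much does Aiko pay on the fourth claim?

#1 (€328): all of it applies to the deductible. Member pays €328; OOP now €328.
#2 (€575): €172 to deductible, leaving €403; member's 30% is €120.90. Cost to member: €292.90. OOP to date €620.90.
#3 (€900): deductible met; 30% of €900 = €270. Member owes €270 (running OOP €890.90).
#4 (€4,921): deductible already satisfied, so member's share is 30% × €4,921 = €1,476.30. OOP would hit €2,367.20 > €1,300, so the cap limits the member to €1,300 − €890.90 = €409.10.

€409.10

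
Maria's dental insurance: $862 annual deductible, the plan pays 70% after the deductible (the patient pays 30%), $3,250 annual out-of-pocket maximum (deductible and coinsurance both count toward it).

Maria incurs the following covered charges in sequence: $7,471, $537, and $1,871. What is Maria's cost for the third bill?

Claim 1 ($7,471): $862 to deductible, leaving $6,609; patient's 30% is $1,982.70. Cost to patient: $2,844.70. OOP to date $2,844.70.
Claim 2 ($537): deductible already satisfied, so patient's share is 30% × $537 = $161.10. Patient pays $161.10; OOP now $3,005.80.
Claim 3 ($1,871): deductible already satisfied, so patient's share is 30% × $1,871 = $561.30. Adding that to $3,005.80 gives $3,567.10, past the $3,250 cap; patient pays only $3,250 − $3,005.80 = $244.20.

$244.20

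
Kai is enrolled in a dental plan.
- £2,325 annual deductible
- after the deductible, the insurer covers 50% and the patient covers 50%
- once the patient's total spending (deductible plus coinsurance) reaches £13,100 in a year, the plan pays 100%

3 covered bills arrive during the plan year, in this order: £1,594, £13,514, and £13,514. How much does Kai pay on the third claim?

Claim 1 (£1,594): fully absorbed by the deductible. Cost to patient: £1,594. OOP to date £1,594.
Claim 2 (£13,514): £731 to deductible, leaving £12,783; 50% of £12,783 = £6,391.50. Patient pays £7,122.50; OOP now £8,716.50.
Claim 3 (£13,514): deductible already satisfied, so patient's share is 50% × £13,514 = £6,757. Adding that to £8,716.50 gives £15,473.50, past the £13,100 cap; patient pays only £13,100 − £8,716.50 = £4,383.50.

£4,383.50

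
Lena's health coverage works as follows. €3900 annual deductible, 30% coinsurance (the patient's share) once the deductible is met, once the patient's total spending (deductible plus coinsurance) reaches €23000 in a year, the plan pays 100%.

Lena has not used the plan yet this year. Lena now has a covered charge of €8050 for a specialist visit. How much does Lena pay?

Nothing has been paid toward the €3900 deductible, so the first €3900 of this charge is applied there.
That leaves €8050 − €3900 = €4150 for coinsurance.
30% of €4150 = €1245 falls to the patient.
That puts the patient's cost at €3900 + €1245 = €5145 before any cap.
Year-to-date out-of-pocket becomes €0 + €5145 = €5145, still under the €23000 maximum, so no cap applies.

€5145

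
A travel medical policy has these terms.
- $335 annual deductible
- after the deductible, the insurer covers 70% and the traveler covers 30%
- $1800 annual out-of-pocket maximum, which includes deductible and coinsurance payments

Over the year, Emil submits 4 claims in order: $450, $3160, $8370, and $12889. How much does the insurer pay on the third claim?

$7887.50

Claim 1 ($450): $335 to deductible, leaving $115; traveler's 30% is $34.50. Cost to traveler: $369.50. OOP to date $369.50. Plan pays $450 − $369.50 = $80.50.
Claim 2 ($3160): 30% coinsurance on $3160 = $948. Traveler owes $948 (running OOP $1317.50). Plan pays $3160 − $948 = $2212.
Claim 3 ($8370): deductible already satisfied, so traveler's share is 30% × $8370 = $2511. Adding that to $1317.50 gives $3828.50, past the $1800 cap; traveler pays only $1800 − $1317.50 = $482.50. Insurer: $8370 − $482.50 = $7887.50.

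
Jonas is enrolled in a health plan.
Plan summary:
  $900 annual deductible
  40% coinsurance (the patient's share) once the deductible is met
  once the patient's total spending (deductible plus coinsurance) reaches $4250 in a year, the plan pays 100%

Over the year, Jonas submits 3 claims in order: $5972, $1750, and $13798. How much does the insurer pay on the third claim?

#1 ($5972): $900 to deductible, leaving $5072; coinsurance $5072 × 40% = $2028.80. Patient owes $2928.80 (running OOP $2928.80). Plan pays $5972 − $2928.80 = $3043.20.
#2 ($1750): 40% coinsurance on $1750 = $700. Cost to patient: $700. OOP to date $3628.80. Plan pays $1750 − $700 = $1050.
#3 ($13798): deductible met; 40% of $13798 = $5519.20. OOP would hit $9148 > $4250, so the cap limits the patient to $4250 − $3628.80 = $621.20. Plan pays $13798 − $621.20 = $13176.80.

$13176.80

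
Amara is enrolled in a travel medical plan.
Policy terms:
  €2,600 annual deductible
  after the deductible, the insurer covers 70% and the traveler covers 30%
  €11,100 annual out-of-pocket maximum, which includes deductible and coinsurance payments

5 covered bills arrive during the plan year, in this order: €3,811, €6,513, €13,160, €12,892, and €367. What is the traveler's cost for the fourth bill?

€2,234.80

#1 (€3,811): €2,600 finishes the deductible; €1,211 goes to coinsurance; 30% of €1,211 = €363.30. Traveler owes €2,963.30 (running OOP €2,963.30).
#2 (€6,513): deductible already satisfied, so traveler's share is 30% × €6,513 = €1,953.90. Traveler owes €1,953.90 (running OOP €4,917.20).
#3 (€13,160): deductible already satisfied, so traveler's share is 30% × €13,160 = €3,948. Traveler owes €3,948 (running OOP €8,865.20).
#4 (€12,892): 30% coinsurance on €12,892 = €3,867.60. That would push OOP to €12,732.80, over the €11,100 cap, so traveler pays €11,100 − €8,865.20 = €2,234.80.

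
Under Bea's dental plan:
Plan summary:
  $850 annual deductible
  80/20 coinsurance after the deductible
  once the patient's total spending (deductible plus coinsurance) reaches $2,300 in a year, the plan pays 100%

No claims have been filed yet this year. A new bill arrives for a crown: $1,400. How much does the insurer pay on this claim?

$440

The full $850 deductible is still open; $850 of this bill applies to it.
The remaining $550 (= $1,400 − $850) moves to coinsurance.
Coinsurance: $550 × 20% = $110.
Patient responsibility before any cap: $850 + $110 = $960.
Year-to-date out-of-pocket becomes $0 + $960 = $960, still under the $2,300 maximum, so no cap applies.
The insurer covers the remainder: $1,400 − $960 = $440.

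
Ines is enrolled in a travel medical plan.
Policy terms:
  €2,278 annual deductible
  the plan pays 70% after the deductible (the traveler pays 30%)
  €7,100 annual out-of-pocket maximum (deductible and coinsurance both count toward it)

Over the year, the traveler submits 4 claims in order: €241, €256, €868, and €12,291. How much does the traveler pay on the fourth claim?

#1 (€241): entire amount goes to the deductible. Traveler owes €241 (running OOP €241).
#2 (€256): all of it applies to the deductible. Traveler pays €256; OOP now €497.
#3 (€868): all of it applies to the deductible. Traveler pays €868; OOP now €1,365.
#4 (€12,291): €913 finishes the deductible; €11,378 goes to coinsurance; traveler's 30% is €3,413.40. Traveler pays €4,326.40; OOP now €5,691.40.

€4,326.40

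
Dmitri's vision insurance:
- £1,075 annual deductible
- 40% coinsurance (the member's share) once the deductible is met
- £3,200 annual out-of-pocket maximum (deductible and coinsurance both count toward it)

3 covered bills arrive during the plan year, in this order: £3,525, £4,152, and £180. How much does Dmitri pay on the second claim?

£1,145

Claim 1 (£3,525): £1,075 finishes the deductible; £2,450 goes to coinsurance; 40% of £2,450 = £980. Member owes £2,055 (running OOP £2,055).
Claim 2 (£4,152): deductible met; 40% of £4,152 = £1,660.80. Adding that to £2,055 gives £3,715.80, past the £3,200 cap; member pays only £3,200 − £2,055 = £1,145.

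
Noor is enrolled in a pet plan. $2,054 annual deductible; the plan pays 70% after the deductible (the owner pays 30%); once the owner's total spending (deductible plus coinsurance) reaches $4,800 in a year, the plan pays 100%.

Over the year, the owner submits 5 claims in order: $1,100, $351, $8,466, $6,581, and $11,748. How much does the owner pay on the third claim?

#1 ($1,100): entire amount goes to the deductible. Owner pays $1,100; OOP now $1,100.
#2 ($351): all of it applies to the deductible. Owner pays $351; OOP now $1,451.
#3 ($8,466): deductible takes $603, $7,863 remains; owner's 30% is $2,358.90. Owner pays $2,961.90; OOP now $4,412.90.

$2,961.90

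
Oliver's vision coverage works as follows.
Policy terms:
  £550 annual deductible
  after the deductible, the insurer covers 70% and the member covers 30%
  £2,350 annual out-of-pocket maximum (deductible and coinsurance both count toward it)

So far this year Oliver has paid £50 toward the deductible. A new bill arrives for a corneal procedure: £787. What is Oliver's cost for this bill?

£586.10

Deductible still to meet: £550 − £50 = £500.
After the £500 deductible portion, £787 − £500 = £287 is subject to coinsurance.
Member's 30% share of £287 is £86.10.
That puts the member's cost at £500 + £86.10 = £586.10 before any cap.
Total out-of-pocket so far would be £50 + £586.10 = £636.10, below the £2,350 cap — no reduction.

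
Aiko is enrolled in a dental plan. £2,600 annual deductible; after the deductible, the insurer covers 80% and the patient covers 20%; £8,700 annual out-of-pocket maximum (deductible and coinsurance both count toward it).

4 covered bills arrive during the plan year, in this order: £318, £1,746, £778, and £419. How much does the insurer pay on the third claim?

Claim 1 (£318): fully absorbed by the deductible. Cost to patient: £318. OOP to date £318. Plan pays £318 − £318 = £0.
Claim 2 (£1,746): entire amount goes to the deductible. Patient owes £1,746 (running OOP £2,064). Plan pays £1,746 − £1,746 = £0.
Claim 3 (£778): deductible takes £536, £242 remains; coinsurance £242 × 20% = £48.40. Cost to patient: £584.40. OOP to date £2,648.40. Insurer: £778 − £584.40 = £193.60.

£193.60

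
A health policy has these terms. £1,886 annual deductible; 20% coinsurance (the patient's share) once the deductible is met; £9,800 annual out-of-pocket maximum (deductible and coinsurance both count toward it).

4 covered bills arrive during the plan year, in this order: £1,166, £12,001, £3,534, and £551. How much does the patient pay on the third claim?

Bill 1, £1,166: fully absorbed by the deductible. Patient owes £1,166 (running OOP £1,166).
Bill 2, £12,001: deductible takes £720, £11,281 remains; 20% of £11,281 = £2,256.20. Patient pays £2,976.20; OOP now £4,142.20.
Bill 3, £3,534: 20% coinsurance on £3,534 = £706.80. Patient pays £706.80; OOP now £4,849.

£706.80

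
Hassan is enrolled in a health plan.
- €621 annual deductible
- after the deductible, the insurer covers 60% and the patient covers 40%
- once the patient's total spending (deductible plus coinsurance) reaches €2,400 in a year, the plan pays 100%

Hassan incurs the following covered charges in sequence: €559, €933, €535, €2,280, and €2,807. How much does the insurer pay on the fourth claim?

Claim 1 — €559: entire amount goes to the deductible. Patient pays €559; OOP now €559. Insurer: €559 − €559 = €0.
Claim 2 — €933: €62 finishes the deductible; €871 goes to coinsurance; 40% of €871 = €348.40. Patient pays €410.40; OOP now €969.40. Plan pays €933 − €410.40 = €522.60.
Claim 3 — €535: 40% coinsurance on €535 = €214. Patient owes €214 (running OOP €1,183.40). Plan pays €535 − €214 = €321.
Claim 4 — €2,280: deductible met; 40% of €2,280 = €912. Cost to patient: €912. OOP to date €2,095.40. Plan pays €2,280 − €912 = €1,368.

€1,368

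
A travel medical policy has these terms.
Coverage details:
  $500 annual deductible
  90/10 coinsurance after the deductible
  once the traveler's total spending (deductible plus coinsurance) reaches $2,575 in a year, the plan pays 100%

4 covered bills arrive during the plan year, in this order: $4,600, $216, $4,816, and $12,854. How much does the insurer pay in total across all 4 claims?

#1 ($4,600): $500 to deductible, leaving $4,100; 10% of $4,100 = $410. Traveler pays $910; OOP now $910. Plan pays $4,600 − $910 = $3,690.
#2 ($216): deductible met; 10% of $216 = $21.60. Traveler owes $21.60 (running OOP $931.60). Plan pays $216 − $21.60 = $194.40.
#3 ($4,816): deductible already satisfied, so traveler's share is 10% × $4,816 = $481.60. Cost to traveler: $481.60. OOP to date $1,413.20. Insurer: $4,816 − $481.60 = $4,334.40.
#4 ($12,854): 10% coinsurance on $12,854 = $1,285.40. Adding that to $1,413.20 gives $2,698.60, past the $2,575 cap; traveler pays only $2,575 − $1,413.20 = $1,161.80. Insurer: $12,854 − $1,161.80 = $11,692.20.
Insurer total: $3,690 + $194.40 + $4,334.40 + $11,692.20 = $19,911.

$19,911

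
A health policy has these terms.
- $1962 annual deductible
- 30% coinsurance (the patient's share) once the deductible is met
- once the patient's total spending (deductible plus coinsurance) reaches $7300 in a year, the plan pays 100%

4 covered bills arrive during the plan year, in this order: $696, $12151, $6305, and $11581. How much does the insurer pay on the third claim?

$4413.50

Claim 1 — $696: all of it applies to the deductible. Cost to patient: $696. OOP to date $696. Insurer: $696 − $696 = $0.
Claim 2 — $12151: $1266 to deductible, leaving $10885; 30% of $10885 = $3265.50. Patient owes $4531.50 (running OOP $5227.50). Insurer: $12151 − $4531.50 = $7619.50.
Claim 3 — $6305: deductible already satisfied, so patient's share is 30% × $6305 = $1891.50. Cost to patient: $1891.50. OOP to date $7119. Plan pays $6305 − $1891.50 = $4413.50.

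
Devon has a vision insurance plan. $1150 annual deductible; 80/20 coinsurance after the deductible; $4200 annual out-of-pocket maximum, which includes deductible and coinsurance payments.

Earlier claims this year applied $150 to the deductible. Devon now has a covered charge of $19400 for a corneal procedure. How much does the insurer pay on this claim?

$15350

$150 of the $1150 deductible is already met, leaving $1000.
The remaining $18400 (= $19400 − $1000) moves to coinsurance.
Member's 20% share of $18400 is $3680.
That puts the member's cost at $1000 + $3680 = $4680 before any cap.
That would bring total out-of-pocket to $4830, past the $4200 cap. The member is capped at $4200 − $150 = $4050 on this claim.
The plan picks up $19400 − $4050 = $15350.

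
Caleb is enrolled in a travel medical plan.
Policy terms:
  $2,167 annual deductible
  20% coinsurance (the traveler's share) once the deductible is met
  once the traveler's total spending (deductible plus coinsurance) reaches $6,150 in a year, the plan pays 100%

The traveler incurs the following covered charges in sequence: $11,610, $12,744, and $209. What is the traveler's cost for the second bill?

Claim 1 ($11,610): deductible takes $2,167, $9,443 remains; 20% of $9,443 = $1,888.60. Cost to traveler: $4,055.60. OOP to date $4,055.60.
Claim 2 ($12,744): 20% coinsurance on $12,744 = $2,548.80. That would push OOP to $6,604.40, over the $6,150 cap, so traveler pays $6,150 − $4,055.60 = $2,094.40.

$2,094.40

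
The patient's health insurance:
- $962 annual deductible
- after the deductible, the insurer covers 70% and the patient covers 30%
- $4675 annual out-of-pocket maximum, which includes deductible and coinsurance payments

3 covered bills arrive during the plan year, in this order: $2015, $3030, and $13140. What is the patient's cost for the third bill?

$2488.10

Claim 1 — $2015: $962 to deductible, leaving $1053; coinsurance $1053 × 30% = $315.90. Patient owes $1277.90 (running OOP $1277.90).
Claim 2 — $3030: deductible already satisfied, so patient's share is 30% × $3030 = $909. Cost to patient: $909. OOP to date $2186.90.
Claim 3 — $13140: 30% coinsurance on $13140 = $3942. That would push OOP to $6128.90, over the $4675 cap, so patient pays $4675 − $2186.90 = $2488.10.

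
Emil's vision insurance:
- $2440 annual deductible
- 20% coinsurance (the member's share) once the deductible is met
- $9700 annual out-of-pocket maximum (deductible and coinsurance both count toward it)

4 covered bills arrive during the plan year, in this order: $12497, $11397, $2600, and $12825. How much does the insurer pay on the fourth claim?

$10375.80

Claim 1 ($12497): $2440 to deductible, leaving $10057; member's 20% is $2011.40. Cost to member: $4451.40. OOP to date $4451.40. Plan pays $12497 − $4451.40 = $8045.60.
Claim 2 ($11397): deductible met; 20% of $11397 = $2279.40. Member owes $2279.40 (running OOP $6730.80). Plan pays $11397 − $2279.40 = $9117.60.
Claim 3 ($2600): 20% coinsurance on $2600 = $520. Cost to member: $520. OOP to date $7250.80. Insurer: $2600 − $520 = $2080.
Claim 4 ($12825): deductible already satisfied, so member's share is 20% × $12825 = $2565. That would push OOP to $9815.80, over the $9700 cap, so member pays $9700 − $7250.80 = $2449.20. Insurer: $12825 − $2449.20 = $10375.80.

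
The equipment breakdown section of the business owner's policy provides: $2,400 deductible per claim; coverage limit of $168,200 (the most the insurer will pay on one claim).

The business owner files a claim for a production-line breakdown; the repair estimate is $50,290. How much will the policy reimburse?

Less the $2,400 deductible: $50,290 − $2,400 = $47,890.
$47,890 ≤ $168,200, so the limit doesn't bind; insurer pays $47,890.

$47,890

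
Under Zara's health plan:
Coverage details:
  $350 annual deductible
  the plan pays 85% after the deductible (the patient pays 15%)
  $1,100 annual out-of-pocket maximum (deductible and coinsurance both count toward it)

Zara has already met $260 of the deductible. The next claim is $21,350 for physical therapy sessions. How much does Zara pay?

Remaining deductible: $350 − $260 = $90.
The remaining $21,260 (= $21,350 − $90) moves to coinsurance.
15% of $21,260 = $3,189 falls to the patient.
That puts the patient's cost at $90 + $3,189 = $3,279 before any cap.
That would bring total out-of-pocket to $3,539, past the $1,100 cap. The patient is capped at $1,100 − $260 = $840 on this claim.

$840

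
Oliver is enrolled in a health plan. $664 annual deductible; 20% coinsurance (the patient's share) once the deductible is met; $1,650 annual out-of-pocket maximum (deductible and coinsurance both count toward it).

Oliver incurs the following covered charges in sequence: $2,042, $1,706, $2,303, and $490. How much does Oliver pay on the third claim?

$369.20

Claim 1 — $2,042: $664 finishes the deductible; $1,378 goes to coinsurance; 20% of $1,378 = $275.60. Patient pays $939.60; OOP now $939.60.
Claim 2 — $1,706: deductible already satisfied, so patient's share is 20% × $1,706 = $341.20. Patient pays $341.20; OOP now $1,280.80.
Claim 3 — $2,303: 20% coinsurance on $2,303 = $460.60. OOP would hit $1,741.40 > $1,650, so the cap limits the patient to $1,650 − $1,280.80 = $369.20.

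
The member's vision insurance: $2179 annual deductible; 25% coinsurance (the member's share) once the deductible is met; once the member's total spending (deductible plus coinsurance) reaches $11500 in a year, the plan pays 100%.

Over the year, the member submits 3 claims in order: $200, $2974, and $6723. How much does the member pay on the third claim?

#1 ($200): fully absorbed by the deductible. Member pays $200; OOP now $200.
#2 ($2974): $1979 to deductible, leaving $995; coinsurance $995 × 25% = $248.75. Member owes $2227.75 (running OOP $2427.75).
#3 ($6723): deductible met; 25% of $6723 = $1680.75. Cost to member: $1680.75. OOP to date $4108.50.

$1680.75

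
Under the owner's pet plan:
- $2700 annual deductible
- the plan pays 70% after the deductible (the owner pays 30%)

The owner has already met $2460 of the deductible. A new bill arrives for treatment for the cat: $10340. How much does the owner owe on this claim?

$2460 of the $2700 deductible is already met, leaving $240.
After the $240 deductible portion, $10340 − $240 = $10100 is subject to coinsurance.
Owner's 30% share of $10100 is $3030.
That puts the owner's cost at $240 + $3030 = $3270.

$3270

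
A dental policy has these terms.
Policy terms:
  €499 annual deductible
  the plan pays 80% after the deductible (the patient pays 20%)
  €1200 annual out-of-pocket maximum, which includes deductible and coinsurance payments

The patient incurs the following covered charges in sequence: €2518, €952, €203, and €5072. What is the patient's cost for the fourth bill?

€66.20

Bill 1, €2518: €499 finishes the deductible; €2019 goes to coinsurance; 20% of €2019 = €403.80. Cost to patient: €902.80. OOP to date €902.80.
Bill 2, €952: 20% coinsurance on €952 = €190.40. Patient pays €190.40; OOP now €1093.20.
Bill 3, €203: 20% coinsurance on €203 = €40.60. Patient owes €40.60 (running OOP €1133.80).
Bill 4, €5072: deductible already satisfied, so patient's share is 20% × €5072 = €1014.40. That would push OOP to €2148.20, over the €1200 cap, so patient pays €1200 − €1133.80 = €66.20.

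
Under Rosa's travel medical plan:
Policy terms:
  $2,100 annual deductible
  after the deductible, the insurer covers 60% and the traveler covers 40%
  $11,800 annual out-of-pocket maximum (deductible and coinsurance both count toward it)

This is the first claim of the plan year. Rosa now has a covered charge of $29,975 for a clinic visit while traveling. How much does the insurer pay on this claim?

Nothing has been paid toward the $2,100 deductible, so the first $2,100 of this charge is applied there.
After the $2,100 deductible portion, $29,975 − $2,100 = $27,875 is subject to coinsurance.
Coinsurance: $27,875 × 40% = $11,150.
So the traveler owes $2,100 + $11,150 = $13,250 before any cap.
Adding $13,250 to the $0 already spent would give $13,250, which exceeds the $11,800 cap; the traveler pays just $11,800 − $0 = $11,800.
The plan picks up $29,975 − $11,800 = $18,175.

$18,175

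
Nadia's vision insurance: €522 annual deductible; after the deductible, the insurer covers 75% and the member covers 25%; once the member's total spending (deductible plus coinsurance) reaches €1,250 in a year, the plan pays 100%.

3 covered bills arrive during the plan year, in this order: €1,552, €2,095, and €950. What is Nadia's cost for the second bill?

€470.50

Claim 1 — €1,552: €522 to deductible, leaving €1,030; member's 25% is €257.50. Member pays €779.50; OOP now €779.50.
Claim 2 — €2,095: deductible already satisfied, so member's share is 25% × €2,095 = €523.75. OOP would hit €1,303.25 > €1,250, so the cap limits the member to €1,250 − €779.50 = €470.50.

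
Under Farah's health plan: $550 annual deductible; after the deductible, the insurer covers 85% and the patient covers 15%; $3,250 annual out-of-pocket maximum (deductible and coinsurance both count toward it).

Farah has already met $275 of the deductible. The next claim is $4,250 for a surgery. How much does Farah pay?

$871.25

Deductible still to meet: $550 − $275 = $275.
The remaining $3,975 (= $4,250 − $275) moves to coinsurance.
15% of $3,975 = $596.25 falls to the patient.
That puts the patient's cost at $275 + $596.25 = $871.25 before any cap.
Year-to-date out-of-pocket becomes $275 + $871.25 = $1,146.25, still under the $3,250 maximum, so no cap applies.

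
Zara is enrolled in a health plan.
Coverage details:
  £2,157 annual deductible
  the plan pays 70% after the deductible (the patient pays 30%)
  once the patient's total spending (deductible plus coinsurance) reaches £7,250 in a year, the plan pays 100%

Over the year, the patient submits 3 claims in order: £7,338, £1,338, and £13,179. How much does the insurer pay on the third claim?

£10,041.70

#1 (£7,338): £2,157 finishes the deductible; £5,181 goes to coinsurance; 30% of £5,181 = £1,554.30. Patient pays £3,711.30; OOP now £3,711.30. Plan pays £7,338 − £3,711.30 = £3,626.70.
#2 (£1,338): 30% coinsurance on £1,338 = £401.40. Patient pays £401.40; OOP now £4,112.70. Plan pays £1,338 − £401.40 = £936.60.
#3 (£13,179): deductible met; 30% of £13,179 = £3,953.70. That would push OOP to £8,066.40, over the £7,250 cap, so patient pays £7,250 − £4,112.70 = £3,137.30. Insurer: £13,179 − £3,137.30 = £10,041.70.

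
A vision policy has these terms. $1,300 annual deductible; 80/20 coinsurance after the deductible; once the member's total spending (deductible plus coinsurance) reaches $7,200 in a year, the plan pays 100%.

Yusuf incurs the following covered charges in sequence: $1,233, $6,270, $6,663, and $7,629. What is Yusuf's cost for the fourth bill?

$1,525.80

Bill 1, $1,233: fully absorbed by the deductible. Member owes $1,233 (running OOP $1,233).
Bill 2, $6,270: deductible takes $67, $6,203 remains; 20% of $6,203 = $1,240.60. Cost to member: $1,307.60. OOP to date $2,540.60.
Bill 3, $6,663: deductible met; 20% of $6,663 = $1,332.60. Member owes $1,332.60 (running OOP $3,873.20).
Bill 4, $7,629: deductible already satisfied, so member's share is 20% × $7,629 = $1,525.80. Member owes $1,525.80 (running OOP $5,399).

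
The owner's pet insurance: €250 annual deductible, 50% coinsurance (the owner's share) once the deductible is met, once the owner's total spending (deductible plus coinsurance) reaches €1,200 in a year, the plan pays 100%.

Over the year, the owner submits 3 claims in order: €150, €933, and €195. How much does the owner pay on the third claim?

€97.50

#1 (€150): fully absorbed by the deductible. Owner pays €150; OOP now €150.
#2 (€933): €100 finishes the deductible; €833 goes to coinsurance; 50% of €833 = €416.50. Owner owes €516.50 (running OOP €666.50).
#3 (€195): deductible already satisfied, so owner's share is 50% × €195 = €97.50. Owner pays €97.50; OOP now €764.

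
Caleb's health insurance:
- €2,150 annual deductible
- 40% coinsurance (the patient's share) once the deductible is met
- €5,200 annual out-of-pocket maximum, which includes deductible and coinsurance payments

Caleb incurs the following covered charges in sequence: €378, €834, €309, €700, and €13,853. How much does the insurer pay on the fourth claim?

€42.60

Claim 1 (€378): entire amount goes to the deductible. Cost to patient: €378. OOP to date €378. Insurer: €378 − €378 = €0.
Claim 2 (€834): all of it applies to the deductible. Patient owes €834 (running OOP €1,212). Plan pays €834 − €834 = €0.
Claim 3 (€309): all of it applies to the deductible. Cost to patient: €309. OOP to date €1,521. Plan pays €309 − €309 = €0.
Claim 4 (€700): deductible takes €629, €71 remains; 40% of €71 = €28.40. Patient owes €657.40 (running OOP €2,178.40). Insurer: €700 − €657.40 = €42.60.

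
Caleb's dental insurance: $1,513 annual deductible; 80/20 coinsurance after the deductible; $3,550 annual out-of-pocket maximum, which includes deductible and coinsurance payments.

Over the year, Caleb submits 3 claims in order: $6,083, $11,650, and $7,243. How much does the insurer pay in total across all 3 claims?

Claim 1 — $6,083: $1,513 finishes the deductible; $4,570 goes to coinsurance; 20% of $4,570 = $914. Patient pays $2,427; OOP now $2,427. Plan pays $6,083 − $2,427 = $3,656.
Claim 2 — $11,650: 20% coinsurance on $11,650 = $2,330. OOP would hit $4,757 > $3,550, so the cap limits the patient to $3,550 − $2,427 = $1,123. Insurer: $11,650 − $1,123 = $10,527.
Claim 3 — $7,243: 20% coinsurance on $7,243 = $1,448.60. Adding that to $3,550 gives $4,998.60, past the $3,550 cap; patient pays only $3,550 − $3,550 = $0. Insurer: $7,243 − $0 = $7,243.
Insurer total: $3,656 + $10,527 + $7,243 = $21,426.

$21,426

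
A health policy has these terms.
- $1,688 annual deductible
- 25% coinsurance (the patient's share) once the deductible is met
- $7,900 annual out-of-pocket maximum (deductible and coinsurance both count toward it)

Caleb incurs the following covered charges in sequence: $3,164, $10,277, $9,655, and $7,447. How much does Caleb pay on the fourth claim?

Claim 1 ($3,164): $1,688 finishes the deductible; $1,476 goes to coinsurance; 25% of $1,476 = $369. Cost to patient: $2,057. OOP to date $2,057.
Claim 2 ($10,277): 25% coinsurance on $10,277 = $2,569.25. Patient pays $2,569.25; OOP now $4,626.25.
Claim 3 ($9,655): deductible met; 25% of $9,655 = $2,413.75. Patient owes $2,413.75 (running OOP $7,040).
Claim 4 ($7,447): deductible already satisfied, so patient's share is 25% × $7,447 = $1,861.75. OOP would hit $8,901.75 > $7,900, so the cap limits the patient to $7,900 − $7,040 = $860.

$860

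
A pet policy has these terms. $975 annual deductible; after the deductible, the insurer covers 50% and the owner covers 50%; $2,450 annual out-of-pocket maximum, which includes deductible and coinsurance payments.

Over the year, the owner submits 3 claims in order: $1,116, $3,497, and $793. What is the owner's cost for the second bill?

#1 ($1,116): deductible takes $975, $141 remains; 50% of $141 = $70.50. Owner pays $1,045.50; OOP now $1,045.50.
#2 ($3,497): 50% coinsurance on $3,497 = $1,748.50. Adding that to $1,045.50 gives $2,794, past the $2,450 cap; owner pays only $2,450 − $1,045.50 = $1,404.50.

$1,404.50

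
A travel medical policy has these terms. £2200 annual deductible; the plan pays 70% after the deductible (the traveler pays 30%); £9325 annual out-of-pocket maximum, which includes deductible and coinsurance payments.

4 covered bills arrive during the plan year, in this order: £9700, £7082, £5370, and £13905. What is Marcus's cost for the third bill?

Bill 1, £9700: deductible takes £2200, £7500 remains; 30% of £7500 = £2250. Traveler owes £4450 (running OOP £4450).
Bill 2, £7082: 30% coinsurance on £7082 = £2124.60. Cost to traveler: £2124.60. OOP to date £6574.60.
Bill 3, £5370: 30% coinsurance on £5370 = £1611. Cost to traveler: £1611. OOP to date £8185.60.

£1611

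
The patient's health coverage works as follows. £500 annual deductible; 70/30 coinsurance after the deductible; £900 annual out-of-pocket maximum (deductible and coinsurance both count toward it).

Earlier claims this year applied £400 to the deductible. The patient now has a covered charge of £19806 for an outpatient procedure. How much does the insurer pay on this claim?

£19306

£400 of the £500 deductible is already met, leaving £100.
The remaining £19706 (= £19806 − £100) moves to coinsurance.
30% of £19706 = £5911.80 falls to the patient.
So the patient owes £100 + £5911.80 = £6011.80 before any cap.
Adding £6011.80 to the £400 already spent would give £6411.80, which exceeds the £900 cap; the patient pays just £900 − £400 = £500.
Insurer pays the balance: £19806 − £500 = £19306.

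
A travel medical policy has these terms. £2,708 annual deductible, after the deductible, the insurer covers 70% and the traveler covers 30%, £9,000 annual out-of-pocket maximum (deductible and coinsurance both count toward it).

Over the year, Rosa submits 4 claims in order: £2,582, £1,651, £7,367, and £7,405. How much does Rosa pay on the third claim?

£2,210.10

Bill 1, £2,582: all of it applies to the deductible. Traveler pays £2,582; OOP now £2,582.
Bill 2, £1,651: £126 to deductible, leaving £1,525; 30% of £1,525 = £457.50. Traveler owes £583.50 (running OOP £3,165.50).
Bill 3, £7,367: deductible already satisfied, so traveler's share is 30% × £7,367 = £2,210.10. Cost to traveler: £2,210.10. OOP to date £5,375.60.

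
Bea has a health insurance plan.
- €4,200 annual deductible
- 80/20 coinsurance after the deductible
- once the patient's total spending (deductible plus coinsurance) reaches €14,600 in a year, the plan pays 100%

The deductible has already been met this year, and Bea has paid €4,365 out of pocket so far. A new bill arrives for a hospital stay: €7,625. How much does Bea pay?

€1,525

The deductible is already satisfied, so the full bill goes to coinsurance.
Patient's 20% share of €7,625 is €1,525.
Year-to-date out-of-pocket becomes €4,365 + €1,525 = €5,890, still under the €14,600 maximum, so no cap applies.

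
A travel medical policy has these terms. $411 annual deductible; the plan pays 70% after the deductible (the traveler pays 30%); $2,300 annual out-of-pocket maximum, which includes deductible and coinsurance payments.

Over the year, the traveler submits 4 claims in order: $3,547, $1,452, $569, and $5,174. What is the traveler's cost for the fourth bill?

Claim 1 — $3,547: $411 finishes the deductible; $3,136 goes to coinsurance; coinsurance $3,136 × 30% = $940.80. Traveler owes $1,351.80 (running OOP $1,351.80).
Claim 2 — $1,452: 30% coinsurance on $1,452 = $435.60. Cost to traveler: $435.60. OOP to date $1,787.40.
Claim 3 — $569: deductible met; 30% of $569 = $170.70. Cost to traveler: $170.70. OOP to date $1,958.10.
Claim 4 — $5,174: deductible already satisfied, so traveler's share is 30% × $5,174 = $1,552.20. That would push OOP to $3,510.30, over the $2,300 cap, so traveler pays $2,300 − $1,958.10 = $341.90.

$341.90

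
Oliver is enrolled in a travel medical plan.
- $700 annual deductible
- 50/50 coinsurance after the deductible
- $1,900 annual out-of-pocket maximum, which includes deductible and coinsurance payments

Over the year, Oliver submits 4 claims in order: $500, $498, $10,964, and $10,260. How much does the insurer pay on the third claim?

Bill 1, $500: fully absorbed by the deductible. Cost to traveler: $500. OOP to date $500. Insurer: $500 − $500 = $0.
Bill 2, $498: $200 finishes the deductible; $298 goes to coinsurance; coinsurance $298 × 50% = $149. Cost to traveler: $349. OOP to date $849. Insurer: $498 − $349 = $149.
Bill 3, $10,964: deductible met; 50% of $10,964 = $5,482. OOP would hit $6,331 > $1,900, so the cap limits the traveler to $1,900 − $849 = $1,051. Insurer: $10,964 − $1,051 = $9,913.

$9,913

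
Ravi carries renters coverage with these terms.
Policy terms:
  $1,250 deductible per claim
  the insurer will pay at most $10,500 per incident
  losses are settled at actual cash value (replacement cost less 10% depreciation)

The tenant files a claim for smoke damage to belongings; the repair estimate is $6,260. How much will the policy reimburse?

Actual cash value after 10% depreciation: $6,260 × 90% = $5,634.
Less the $1,250 deductible: $5,634 − $1,250 = $4,384.
$4,384 ≤ $10,500, so the limit doesn't bind; insurer pays $4,384.

$4,384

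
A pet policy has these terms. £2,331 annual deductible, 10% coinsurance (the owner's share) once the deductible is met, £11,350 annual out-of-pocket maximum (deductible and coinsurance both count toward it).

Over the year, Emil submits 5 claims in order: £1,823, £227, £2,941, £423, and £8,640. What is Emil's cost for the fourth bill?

£42.30

Bill 1, £1,823: all of it applies to the deductible. Cost to owner: £1,823. OOP to date £1,823.
Bill 2, £227: all of it applies to the deductible. Owner pays £227; OOP now £2,050.
Bill 3, £2,941: £281 to deductible, leaving £2,660; 10% of £2,660 = £266. Owner owes £547 (running OOP £2,597).
Bill 4, £423: deductible met; 10% of £423 = £42.30. Owner owes £42.30 (running OOP £2,639.30).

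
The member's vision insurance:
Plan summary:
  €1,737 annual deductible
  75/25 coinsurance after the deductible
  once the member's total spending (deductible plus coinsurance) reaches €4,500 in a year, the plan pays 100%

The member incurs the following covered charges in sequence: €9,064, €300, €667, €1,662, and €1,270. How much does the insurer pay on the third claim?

#1 (€9,064): €1,737 to deductible, leaving €7,327; member's 25% is €1,831.75. Cost to member: €3,568.75. OOP to date €3,568.75. Insurer: €9,064 − €3,568.75 = €5,495.25.
#2 (€300): deductible met; 25% of €300 = €75. Cost to member: €75. OOP to date €3,643.75. Insurer: €300 − €75 = €225.
#3 (€667): deductible met; 25% of €667 = €166.75. Cost to member: €166.75. OOP to date €3,810.50. Insurer: €667 − €166.75 = €500.25.

€500.25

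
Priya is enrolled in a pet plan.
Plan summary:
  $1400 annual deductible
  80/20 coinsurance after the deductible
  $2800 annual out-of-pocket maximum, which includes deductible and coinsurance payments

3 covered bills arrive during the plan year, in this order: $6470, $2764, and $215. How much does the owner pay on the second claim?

#1 ($6470): $1400 finishes the deductible; $5070 goes to coinsurance; coinsurance $5070 × 20% = $1014. Owner owes $2414 (running OOP $2414).
#2 ($2764): deductible already satisfied, so owner's share is 20% × $2764 = $552.80. That would push OOP to $2966.80, over the $2800 cap, so owner pays $2800 − $2414 = $386.

$386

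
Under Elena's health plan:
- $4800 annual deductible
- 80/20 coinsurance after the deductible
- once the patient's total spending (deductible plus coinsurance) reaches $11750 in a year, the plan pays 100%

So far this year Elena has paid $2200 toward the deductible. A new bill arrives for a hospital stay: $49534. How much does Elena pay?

$9550

Remaining deductible: $4800 − $2200 = $2600.
The remaining $46934 (= $49534 − $2600) moves to coinsurance.
20% of $46934 = $9386.80 falls to the patient.
That puts the patient's cost at $2600 + $9386.80 = $11986.80 before any cap.
Year-to-date out-of-pocket would reach $2200 + $11986.80 = $14186.80, above the $11750 maximum, so the patient pays only $11750 − $2200 = $9550.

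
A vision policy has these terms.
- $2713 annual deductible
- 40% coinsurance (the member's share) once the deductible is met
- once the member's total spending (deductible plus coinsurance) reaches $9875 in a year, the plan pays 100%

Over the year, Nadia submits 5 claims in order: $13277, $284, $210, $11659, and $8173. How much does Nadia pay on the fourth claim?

#1 ($13277): $2713 to deductible, leaving $10564; coinsurance $10564 × 40% = $4225.60. Member owes $6938.60 (running OOP $6938.60).
#2 ($284): deductible met; 40% of $284 = $113.60. Cost to member: $113.60. OOP to date $7052.20.
#3 ($210): deductible already satisfied, so member's share is 40% × $210 = $84. Member pays $84; OOP now $7136.20.
#4 ($11659): 40% coinsurance on $11659 = $4663.60. Adding that to $7136.20 gives $11799.80, past the $9875 cap; member pays only $9875 − $7136.20 = $2738.80.

$2738.80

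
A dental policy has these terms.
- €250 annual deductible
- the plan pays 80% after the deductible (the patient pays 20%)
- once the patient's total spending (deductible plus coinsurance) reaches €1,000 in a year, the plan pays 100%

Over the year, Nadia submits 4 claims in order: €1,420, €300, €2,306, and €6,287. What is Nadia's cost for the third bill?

€456

Claim 1 (€1,420): €250 finishes the deductible; €1,170 goes to coinsurance; patient's 20% is €234. Patient owes €484 (running OOP €484).
Claim 2 (€300): deductible met; 20% of €300 = €60. Patient pays €60; OOP now €544.
Claim 3 (€2,306): deductible already satisfied, so patient's share is 20% × €2,306 = €461.20. Adding that to €544 gives €1,005.20, past the €1,000 cap; patient pays only €1,000 − €544 = €456.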